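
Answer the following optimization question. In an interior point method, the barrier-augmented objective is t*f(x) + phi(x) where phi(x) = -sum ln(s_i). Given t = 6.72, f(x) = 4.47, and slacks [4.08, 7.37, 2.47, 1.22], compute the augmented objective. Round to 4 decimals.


Step 1: Compute log-barrier.
ln values: [1.4061, 1.9974, 0.9042, 0.1989]
phi = -(1.4061 + 1.9974 + 0.9042 + 0.1989) = -4.5066
Step 2: Compute augmented objective.
t*f(x) = 6.72*4.47 = 30.0384
Total = 30.0384 - 4.5066 = 25.5318


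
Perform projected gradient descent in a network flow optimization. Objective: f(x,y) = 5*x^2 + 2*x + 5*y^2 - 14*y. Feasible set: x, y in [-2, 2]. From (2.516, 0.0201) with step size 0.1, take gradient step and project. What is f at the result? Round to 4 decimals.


Step 1: Compute gradient at (2.516, 0.0201).
grad_x = 2*5*2.516 + 2 = 27.16
grad_y = 2*5*0.0201 - 14 = -13.799
Step 2: Gradient step.
x_raw = 2.516 - 0.1*27.16 = -0.2
y_raw = 0.0201 - 0.1*-13.799 = 1.4
Step 3: Project onto [-2, 2].
x_proj = clip(-0.2) = -0.2
y_proj = clip(1.4) = 1.4
Step 4: Evaluate f.
f(-0.2, 1.4) = -10.0


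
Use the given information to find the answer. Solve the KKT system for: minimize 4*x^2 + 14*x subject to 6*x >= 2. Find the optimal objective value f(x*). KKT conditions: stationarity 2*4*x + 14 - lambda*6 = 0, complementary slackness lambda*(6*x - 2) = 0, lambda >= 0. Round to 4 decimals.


Step 1: Try lambda = 0 (constraint inactive).
x_unc = -14/(2*4) = -1.75
Check: 6*-1.75 = -10.5 < 2 -- violated!
Step 2: Constraint must be active: 6*x = 2
x* = 2/6 = 1/3 = 0.3333 (rounded; the exact value 1/3 is used below)
lambda = (2*4*(1/3) + 14)/6 = 2.7778
Step 3: Compute optimal value.
f(x*) = 4*(1/3)^2 + 14*(1/3) = 5.1111


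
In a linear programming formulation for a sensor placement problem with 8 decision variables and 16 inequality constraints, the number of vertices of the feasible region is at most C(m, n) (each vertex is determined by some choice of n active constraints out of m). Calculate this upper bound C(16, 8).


Each vertex corresponds to some choice of n active constraints out of m, so the number of vertices is at most C(m, n) = m! / (n!(m-n)!).
m = 16, n = 8
Numerator: 16 * 15 * 14 * 13 * 12 * 11 * 10 * 9
Denominator: 8! = 40320
C(16, 8) = 12870


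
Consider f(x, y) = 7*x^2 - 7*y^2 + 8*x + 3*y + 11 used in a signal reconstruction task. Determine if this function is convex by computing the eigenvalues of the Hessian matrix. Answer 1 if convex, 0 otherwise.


The Hessian of f(x,y) = 7*x^2 - 7*y^2 + 8*x + 3*y + 11 is:
H = [[14, 0], [0, -14]]
Trace = 14 - 14 = 0
Determinant = 14*-14 - (0)^2 = -196
Discriminant = (0)^2 - 4*-196 = 784.0
Eigenvalues: lambda_1 = -14.0, lambda_2 = 14.0
The function is not convex.

0


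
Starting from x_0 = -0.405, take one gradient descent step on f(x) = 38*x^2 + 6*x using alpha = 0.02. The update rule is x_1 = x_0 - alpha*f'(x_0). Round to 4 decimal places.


We compute the gradient at x_0 and apply the update.
f'(x) = 76*x + 6
f'(-0.405) = 76*-0.405 + 6 = -24.78
x_1 = -0.405 - 0.02*-24.78 = 0.0906


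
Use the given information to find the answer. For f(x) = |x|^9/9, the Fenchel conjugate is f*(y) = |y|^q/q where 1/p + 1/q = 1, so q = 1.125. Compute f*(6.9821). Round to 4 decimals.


The conjugate exponent q satisfies 1/p + 1/q = 1.
p = 9, so q = 9/(9 - 1) = 1.125
|y|^q = 6.9821^1.125 = 8.9019
f*(6.9821) = 8.9019 / 1.125 = 7.9128


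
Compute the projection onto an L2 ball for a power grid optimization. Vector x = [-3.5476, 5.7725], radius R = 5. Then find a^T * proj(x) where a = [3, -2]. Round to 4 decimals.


Step 1: Compute ||x|| (intermediates to 6 decimals).
||x|| = sqrt((-3.5476)^2 + 5.7725^2) = 6.775487
Step 2: Project.
Since ||x|| > R, scale = R/||x|| = 5/6.775487 = 0.737954, proj(x) = scale * x
proj(x) = [-2.617966, 4.259839]
Step 3: Dot product.
a^T * proj(x) = 3*(-2.617966) - 2*4.259839 = -16.3736


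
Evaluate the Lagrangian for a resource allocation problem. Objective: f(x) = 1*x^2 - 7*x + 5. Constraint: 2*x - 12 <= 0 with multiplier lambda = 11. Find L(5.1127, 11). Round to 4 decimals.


Step 1: Evaluate f(x).
f(5.1127) = 1*5.1127^2 - 7*5.1127 + 5 = -4.6492
Step 2: Evaluate g(x).
g(5.1127) = 2*5.1127 - 12 = -1.7746
Step 3: Compute Lagrangian.
L = -4.6492 + 11*-1.7746 = -24.1698


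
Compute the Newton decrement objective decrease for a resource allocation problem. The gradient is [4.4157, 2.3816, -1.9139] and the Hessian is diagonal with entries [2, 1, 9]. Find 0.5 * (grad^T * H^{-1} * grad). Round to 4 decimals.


Step 1: H is diagonal, so H^(-1) * g = [2.2079, 2.3816, -0.2127].
Step 2: g^T H^(-1) g = sum_i g_i^2 / H_ii
  = (4.4157)^2/2 + (2.3816)^2/1 + (-1.9139)^2/9
  = 9.7492 + 5.672 + 0.407 = 15.8282
Step 3: Objective decrease = 0.5 * g^T H^(-1) g = 7.9141


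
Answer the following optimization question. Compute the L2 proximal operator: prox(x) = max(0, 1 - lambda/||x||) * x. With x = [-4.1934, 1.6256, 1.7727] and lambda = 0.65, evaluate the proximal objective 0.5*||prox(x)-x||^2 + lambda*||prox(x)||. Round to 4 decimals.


Step 1: Compute ||x||.
||x|| = 4.8342
Step 2: Compute scaling factor.
scale = max(0, 1 - 0.65/4.8342) = 0.8655
Step 3: prox(x) = [-3.6296, 1.407, 1.5343]
||prox(x)|| = 4.1842
Step 4: Proximal objective.
0.5*||prox-x||^2 = 0.2113
lambda*||prox|| = 2.7197
Total = 2.931


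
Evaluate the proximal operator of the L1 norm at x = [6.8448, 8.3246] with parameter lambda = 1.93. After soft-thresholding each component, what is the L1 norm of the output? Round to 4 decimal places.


Soft-thresholding with lambda = 1.93:
prox(6.8448) = sign(6.8448)*max(|6.8448| - 1.93, 0) = 4.9148
prox(8.3246) = sign(8.3246)*max(|8.3246| - 1.93, 0) = 6.3946
prox(x) = [4.9148, 6.3946]
||prox(x)||_1 = 4.9148 + 6.3946 = 11.3094


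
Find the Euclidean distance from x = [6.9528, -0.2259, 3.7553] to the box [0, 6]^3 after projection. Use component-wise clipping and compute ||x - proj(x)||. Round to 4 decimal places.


Project each component onto [0, 6].
clip(6.9528) = 6.0, clip(-0.2259) = 0.0, clip(3.7553) = 3.7553
Projection = [6.0, 0.0, 3.7553]
Squared diffs: [0.9078, 0.051, 0.0]
Distance = sqrt(0.9588) = 0.9792


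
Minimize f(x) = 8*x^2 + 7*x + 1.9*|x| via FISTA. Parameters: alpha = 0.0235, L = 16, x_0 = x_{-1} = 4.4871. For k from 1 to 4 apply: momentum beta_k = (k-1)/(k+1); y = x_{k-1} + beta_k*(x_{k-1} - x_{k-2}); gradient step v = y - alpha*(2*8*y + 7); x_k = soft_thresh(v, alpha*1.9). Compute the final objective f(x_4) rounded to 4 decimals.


FISTA on f(x) = 8*x^2 + 7*x + 1.9*|x|
L = 16, alpha = 0.0235
Iteration 1: beta = 0.0, y = 4.4871 + 0.0*(4.4871 - 4.4871) = 4.4871
  grad(y) = 78.7936, v = y - alpha*grad = 2.6355
  prox(v) = soft_thresh(2.6355, 0.0447) = 2.5908
Iteration 2: beta = 0.3333, y = 2.5908 + 0.3333*(2.5908 - 4.4871) = 1.9587
  grad(y) = 38.3392, v = y - alpha*grad = 1.0577
  prox(v) = soft_thresh(1.0577, 0.0447) = 1.0131
Iteration 3: beta = 0.5, y = 1.0131 + 0.5*(1.0131 - 2.5908) = 0.2242
  grad(y) = 10.5875, v = y - alpha*grad = -0.0246
  prox(v) = soft_thresh(-0.0246, 0.0447) = 0.0
Iteration 4: beta = 0.6, y = 0.0 + 0.6*(0.0 - 1.0131) = -0.6078
  grad(y) = -2.7256, v = y - alpha*grad = -0.5438
  prox(v) = soft_thresh(-0.5438, 0.0447) = -0.4991
f(x_4) = 8*(-0.4991)^2 + 7*(-0.4991) + 1.9*|-0.4991| = -0.5525


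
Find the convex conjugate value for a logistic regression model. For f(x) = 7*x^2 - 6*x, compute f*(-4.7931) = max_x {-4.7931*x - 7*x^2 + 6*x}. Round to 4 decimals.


f*(y) = sup_x {y*x - a*x^2 - b*x} = sup_x {(y-b)*x - a*x^2}
FOC: (y - b) - 2a*x = 0 => x* = (y - b)/(2a)
x* = (-4.7931 + 6)/(2*7) = 0.0862
f*(-4.7931) = (y-b)^2/(4a) = (-4.7931 + 6)^2/(4*7)
= 1.4566/28 = 0.052


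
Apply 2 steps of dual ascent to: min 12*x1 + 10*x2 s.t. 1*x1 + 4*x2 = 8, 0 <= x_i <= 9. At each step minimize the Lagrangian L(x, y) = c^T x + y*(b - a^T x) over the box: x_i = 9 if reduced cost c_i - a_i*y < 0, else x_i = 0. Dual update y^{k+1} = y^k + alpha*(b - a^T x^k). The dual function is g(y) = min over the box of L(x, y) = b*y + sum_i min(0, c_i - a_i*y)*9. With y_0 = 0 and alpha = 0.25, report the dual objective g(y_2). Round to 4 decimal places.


Dual ascent for LP: min 12*x1 + 10*x2, 1*x1 + 4*x2 = 8, 0 <= x_i <= 9
Step 1: y^k = 0.0, reduced costs: (12.0, 10.0)
  x^k = (0.0, 0.0), subgradient = b - a^T x = 8.0
  y^{k+1} = 0.0 + 0.25*8.0 = 2.0
Step 2: y^k = 2.0, reduced costs: (10.0, 2.0)
  x^k = (0.0, 0.0), subgradient = b - a^T x = 8.0
  y^{k+1} = 2.0 + 0.25*8.0 = 4.0
Dual objective at y_2 = 4.0: reduced costs (8.0, -6.0), box minimizer x = (0.0, 9.0)
g(y_2) = b*y + (c1 - a1*y)*x1 + (c2 - a2*y)*x2 = 8*4.0 + 8.0*0.0 + (-6.0)*9.0 = 32.0 + 0.0 - 54.0 = -22.0


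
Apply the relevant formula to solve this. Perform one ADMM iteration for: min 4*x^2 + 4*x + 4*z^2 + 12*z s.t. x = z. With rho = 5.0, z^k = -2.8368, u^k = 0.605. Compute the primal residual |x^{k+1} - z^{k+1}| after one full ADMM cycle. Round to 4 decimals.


ADMM iteration with rho = 5.0, z^k = -2.8368, u^k = 0.605
Step 1: x-update.
Minimize 4*x^2 + 4*x + (5.0/2)*(x + 2.8368 + 0.605)^2
FOC: (2*4 + 5.0)*x = -4 + 5.0*(-2.8368 - 0.605)
x^{k+1} = -1.6315
Step 2: z-update.
Minimize 4*z^2 + 12*z + (5.0/2)*(-1.6315 - z + 0.605)^2
FOC: (2*4 + 5.0)*z = -12 + 5.0*(-1.6315 + 0.605)
z^{k+1} = -1.3179
Step 3: u-update.
u^{k+1} = 0.605 - 1.6315 + 1.3179 = 0.2914
Step 4: Primal residual = |-1.6315 + 1.3179| = 0.3136


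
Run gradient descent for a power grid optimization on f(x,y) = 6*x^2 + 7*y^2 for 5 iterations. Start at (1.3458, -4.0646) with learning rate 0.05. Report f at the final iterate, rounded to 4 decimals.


Gradient descent on f(x,y) = 6*x^2 + 7*y^2.
Starting point: (1.3458, -4.0646), alpha = 0.05
Step 1: grad_x = 2*6*1.3458 = 16.1496, grad_y = 2*7*-4.0646 = -56.9044
  x_1 = 1.3458 - 0.05*16.1496 = 0.5383
  y_1 = -4.0646 - 0.05*-56.9044 = -1.2194
Step 2: grad_x = 2*6*0.5383 = 6.4598, grad_y = 2*7*-1.2194 = -17.0713
  x_2 = 0.5383 - 0.05*6.4598 = 0.2153
  y_2 = -1.2194 - 0.05*-17.0713 = -0.3658
Step 3: grad_x = 2*6*0.2153 = 2.5839, grad_y = 2*7*-0.3658 = -5.1214
  x_3 = 0.2153 - 0.05*2.5839 = 0.0861
  y_3 = -0.3658 - 0.05*-5.1214 = -0.1097
Step 4: grad_x = 2*6*0.0861 = 1.0336, grad_y = 2*7*-0.1097 = -1.5364
  x_4 = 0.0861 - 0.05*1.0336 = 0.0345
  y_4 = -0.1097 - 0.05*-1.5364 = -0.0329
Step 5: grad_x = 2*6*0.0345 = 0.4134, grad_y = 2*7*-0.0329 = -0.4609
  x_5 = 0.0345 - 0.05*0.4134 = 0.0138
  y_5 = -0.0329 - 0.05*-0.4609 = -0.0099
f(0.0138, -0.0099) = 6*0.0138^2 + 7*(-0.0099)^2 = 0.0018


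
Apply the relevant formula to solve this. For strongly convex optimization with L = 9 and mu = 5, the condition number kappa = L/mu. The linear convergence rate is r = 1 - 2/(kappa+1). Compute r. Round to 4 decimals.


Step 1: Compute the condition number.
kappa = L/mu = 9/5 = 1.8
Step 2: Compute the convergence rate.
r = 1 - 2/(kappa + 1) = 1 - 2*mu/(L + mu) = (L - mu)/(L + mu) = 4/14 = 0.2857


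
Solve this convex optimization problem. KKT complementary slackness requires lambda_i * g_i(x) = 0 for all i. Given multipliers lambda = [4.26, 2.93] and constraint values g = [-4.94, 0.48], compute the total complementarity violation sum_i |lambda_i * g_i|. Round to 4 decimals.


KKT complementary slackness check:
lambda_1 * g_1 = 4.26 * -4.94 = -21.0444
lambda_2 * g_2 = 2.93 * 0.48 = 1.4064
Total violation = 21.0444 + 1.4064 = 22.4508


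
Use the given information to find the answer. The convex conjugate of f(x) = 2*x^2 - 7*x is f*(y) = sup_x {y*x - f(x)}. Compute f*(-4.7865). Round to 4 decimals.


f*(y) = sup_x {y*x - a*x^2 - b*x} = sup_x {(y-b)*x - a*x^2}
FOC: (y - b) - 2a*x = 0 => x* = (y - b)/(2a)
x* = (-4.7865 + 7)/(2*2) = 0.5534
f*(-4.7865) = (y-b)^2/(4a) = (-4.7865 + 7)^2/(4*2)
= 4.8996/8 = 0.6124


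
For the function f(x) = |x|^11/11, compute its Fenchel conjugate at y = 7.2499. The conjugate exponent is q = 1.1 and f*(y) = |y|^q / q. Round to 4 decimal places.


The conjugate exponent q satisfies 1/p + 1/q = 1.
p = 11, so q = 11/(11 - 1) = 1.1
|y|^q = 7.2499^1.1 = 8.8382
f*(7.2499) = 8.8382 / 1.1 = 8.0348


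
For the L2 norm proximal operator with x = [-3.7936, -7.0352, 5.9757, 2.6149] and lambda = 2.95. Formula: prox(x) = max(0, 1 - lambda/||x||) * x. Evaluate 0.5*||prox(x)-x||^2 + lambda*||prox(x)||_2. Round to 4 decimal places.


Step 1: Compute ||x||.
||x|| = 10.3166
Step 2: Compute scaling factor.
scale = max(0, 1 - 2.95/10.3166) = 0.7141
Step 3: prox(x) = [-2.7088, -5.0235, 4.267, 1.8672]
||prox(x)|| = 7.3666
Step 4: Proximal objective.
0.5*||prox-x||^2 = 4.3513
lambda*||prox|| = 21.7315
Total = 26.0827


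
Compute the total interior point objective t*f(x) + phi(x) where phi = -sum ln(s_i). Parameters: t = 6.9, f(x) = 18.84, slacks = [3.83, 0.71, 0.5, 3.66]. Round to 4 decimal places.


Step 1: Compute log-barrier.
ln values: [1.3429, -0.3425, -0.6931, 1.2975]
phi = -(1.3429 - 0.3425 - 0.6931 + 1.2975) = -1.6047
Step 2: Compute augmented objective.
t*f(x) = 6.9*18.84 = 129.996
Total = 129.996 - 1.6047 = 128.3913


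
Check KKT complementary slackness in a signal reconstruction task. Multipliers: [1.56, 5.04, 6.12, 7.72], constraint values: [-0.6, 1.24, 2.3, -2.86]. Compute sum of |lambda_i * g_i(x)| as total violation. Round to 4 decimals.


KKT complementary slackness check:
lambda_1 * g_1 = 1.56 * -0.6 = -0.936
lambda_2 * g_2 = 5.04 * 1.24 = 6.2496
lambda_3 * g_3 = 6.12 * 2.3 = 14.076
lambda_4 * g_4 = 7.72 * -2.86 = -22.0792
Total violation = 0.936 + 6.2496 + 14.076 + 22.0792 = 43.3408


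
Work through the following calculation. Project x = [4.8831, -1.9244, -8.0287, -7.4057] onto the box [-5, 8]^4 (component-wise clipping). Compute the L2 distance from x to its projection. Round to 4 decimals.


Project each component onto [-5, 8].
clip(4.8831) = 4.8831, clip(-1.9244) = -1.9244, clip(-8.0287) = -5.0, clip(-7.4057) = -5.0
Projection = [4.8831, -1.9244, -5.0, -5.0]
Squared diffs: [0.0, 0.0, 9.173, 5.7874]
Distance = sqrt(14.9604) = 3.8679


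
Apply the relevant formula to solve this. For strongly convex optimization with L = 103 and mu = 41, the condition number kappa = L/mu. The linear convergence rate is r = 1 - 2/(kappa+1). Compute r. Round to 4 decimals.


Step 1: Compute the condition number.
kappa = L/mu = 103/41 = 2.5122
Step 2: Compute the convergence rate.
r = 1 - 2/(kappa + 1) = 1 - 2*mu/(L + mu) = (L - mu)/(L + mu) = 62/144 = 0.4306


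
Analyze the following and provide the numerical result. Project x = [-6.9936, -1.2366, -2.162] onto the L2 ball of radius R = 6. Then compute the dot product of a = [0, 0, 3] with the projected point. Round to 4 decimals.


Step 1: Compute ||x|| (intermediates to 6 decimals).
||x|| = sqrt((-6.9936)^2 + (-1.2366)^2 + (-2.162)^2) = 7.423871
Step 2: Project.
Since ||x|| > R, scale = R/||x|| = 6/7.423871 = 0.808204, proj(x) = scale * x
proj(x) = [-5.652255, -0.999425, -1.747337]
Step 3: Dot product.
a^T * proj(x) = 0*(-5.652255) + 0*(-0.999425) + 3*(-1.747337) = -5.242


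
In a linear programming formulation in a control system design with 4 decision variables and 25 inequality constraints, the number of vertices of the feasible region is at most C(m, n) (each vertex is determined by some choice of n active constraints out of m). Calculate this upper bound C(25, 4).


Each vertex corresponds to some choice of n active constraints out of m, so the number of vertices is at most C(m, n) = m! / (n!(m-n)!).
m = 25, n = 4
Numerator: 25 * 24 * 23 * 22
Denominator: 4! = 24
C(25, 4) = 12650


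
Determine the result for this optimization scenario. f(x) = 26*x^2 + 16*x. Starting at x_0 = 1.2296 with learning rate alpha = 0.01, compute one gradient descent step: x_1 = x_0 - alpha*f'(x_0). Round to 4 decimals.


We compute the gradient at x_0 and apply the update.
f'(x) = 52*x + 16
f'(1.2296) = 52*1.2296 + 16 = 79.9392
x_1 = 1.2296 - 0.01*79.9392 = 0.4302


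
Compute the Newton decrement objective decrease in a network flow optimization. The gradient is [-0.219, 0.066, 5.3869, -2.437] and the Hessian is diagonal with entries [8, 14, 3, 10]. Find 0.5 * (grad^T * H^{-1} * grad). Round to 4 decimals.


Step 1: H is diagonal, so H^(-1) * g = [-0.0274, 0.0047, 1.7956, -0.2437].
Step 2: g^T H^(-1) g = sum_i g_i^2 / H_ii
  = (-0.219)^2/8 + (0.066)^2/14 + (5.3869)^2/3 + (-2.437)^2/10
  = 0.006 + 0.0003 + 9.6729 + 0.5939 = 10.2731
Step 3: Objective decrease = 0.5 * g^T H^(-1) g = 5.1366


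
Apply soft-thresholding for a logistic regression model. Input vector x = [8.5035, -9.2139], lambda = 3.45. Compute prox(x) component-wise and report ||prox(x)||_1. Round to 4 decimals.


Soft-thresholding with lambda = 3.45:
prox(8.5035) = sign(8.5035)*max(|8.5035| - 3.45, 0) = 5.0535
prox(-9.2139) = sign(-9.2139)*max(|-9.2139| - 3.45, 0) = -5.7639
prox(x) = [5.0535, -5.7639]
||prox(x)||_1 = 5.0535 + 5.7639 = 10.8174


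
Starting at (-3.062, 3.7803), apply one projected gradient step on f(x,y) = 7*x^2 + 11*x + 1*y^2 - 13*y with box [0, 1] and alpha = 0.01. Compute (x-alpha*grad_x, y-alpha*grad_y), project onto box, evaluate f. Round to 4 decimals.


Step 1: Compute gradient at (-3.062, 3.7803).
grad_x = 2*7*-3.062 + 11 = -31.868
grad_y = 2*1*3.7803 - 13 = -5.4394
Step 2: Gradient step.
x_raw = -3.062 - 0.01*-31.868 = -2.7433
y_raw = 3.7803 - 0.01*-5.4394 = 3.8347
Step 3: Project onto [0, 1].
x_proj = clip(-2.7433) = 0.0
y_proj = clip(3.8347) = 1.0
Step 4: Evaluate f.
f(0.0, 1.0) = -12.0


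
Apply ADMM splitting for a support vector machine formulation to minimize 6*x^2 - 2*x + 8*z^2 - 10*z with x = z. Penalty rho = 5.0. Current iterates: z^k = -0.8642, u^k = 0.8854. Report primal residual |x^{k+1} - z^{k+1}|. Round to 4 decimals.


ADMM iteration with rho = 5.0, z^k = -0.8642, u^k = 0.8854
Step 1: x-update.
Minimize 6*x^2 - 2*x + (5.0/2)*(x + 0.8642 + 0.8854)^2
FOC: (2*6 + 5.0)*x = 2 + 5.0*(-0.8642 - 0.8854)
x^{k+1} = -0.3969
Step 2: z-update.
Minimize 8*z^2 - 10*z + (5.0/2)*(-0.3969 - z + 0.8854)^2
FOC: (2*8 + 5.0)*z = 10 + 5.0*(-0.3969 + 0.8854)
z^{k+1} = 0.5925
Step 3: u-update.
u^{k+1} = 0.8854 - 0.3969 - 0.5925 = -0.104
Step 4: Primal residual = |-0.3969 - 0.5925| = 0.9894


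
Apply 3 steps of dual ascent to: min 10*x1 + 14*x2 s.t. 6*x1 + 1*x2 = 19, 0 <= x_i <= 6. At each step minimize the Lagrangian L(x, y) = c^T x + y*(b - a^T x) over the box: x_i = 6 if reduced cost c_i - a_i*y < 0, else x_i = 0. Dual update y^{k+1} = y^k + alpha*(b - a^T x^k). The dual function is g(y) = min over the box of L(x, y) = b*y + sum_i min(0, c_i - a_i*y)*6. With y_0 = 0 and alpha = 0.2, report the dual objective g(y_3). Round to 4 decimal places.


Dual ascent for LP: min 10*x1 + 14*x2, 6*x1 + 1*x2 = 19, 0 <= x_i <= 6
Step 1: y^k = 0.0, reduced costs: (10.0, 14.0)
  x^k = (0.0, 0.0), subgradient = b - a^T x = 19.0
  y^{k+1} = 0.0 + 0.2*19.0 = 3.8
Step 2: y^k = 3.8, reduced costs: (-12.8, 10.2)
  x^k = (6.0, 0.0), subgradient = b - a^T x = -17.0
  y^{k+1} = 3.8 + 0.2*-17.0 = 0.4
Step 3: y^k = 0.4, reduced costs: (7.6, 13.6)
  x^k = (0.0, 0.0), subgradient = b - a^T x = 19.0
  y^{k+1} = 0.4 + 0.2*19.0 = 4.2
Dual objective at y_3 = 4.2: reduced costs (-15.2, 9.8), box minimizer x = (6.0, 0.0)
g(y_3) = b*y + (c1 - a1*y)*x1 + (c2 - a2*y)*x2 = 19*4.2 + (-15.2)*6.0 + 9.8*0.0 = 79.8 - 91.2 + 0.0 = -11.4


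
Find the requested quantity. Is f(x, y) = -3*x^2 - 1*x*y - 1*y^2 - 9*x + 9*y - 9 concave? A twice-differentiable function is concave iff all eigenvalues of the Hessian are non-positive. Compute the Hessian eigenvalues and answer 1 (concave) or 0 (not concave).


The Hessian of f(x,y) = -3*x^2 - 1*x*y - 1*y^2 - 9*x + 9*y - 9 is:
H = [[-6, -1], [-1, -2]]
Trace = -6 - 2 = -8
Determinant = -6*-2 - (-1)^2 = 11
Discriminant = (-8)^2 - 4*11 = 20.0
Eigenvalues: lambda_1 = -6.2361, lambda_2 = -1.7639
The function is concave.

1


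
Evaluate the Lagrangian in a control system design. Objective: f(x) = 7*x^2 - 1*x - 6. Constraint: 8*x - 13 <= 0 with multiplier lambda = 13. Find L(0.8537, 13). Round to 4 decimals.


Step 1: Evaluate f(x).
f(0.8537) = 7*0.8537^2 - 1*0.8537 - 6 = -1.7521
Step 2: Evaluate g(x).
g(0.8537) = 8*0.8537 - 13 = -6.1704
Step 3: Compute Lagrangian.
L = -1.7521 + 13*-6.1704 = -81.9673


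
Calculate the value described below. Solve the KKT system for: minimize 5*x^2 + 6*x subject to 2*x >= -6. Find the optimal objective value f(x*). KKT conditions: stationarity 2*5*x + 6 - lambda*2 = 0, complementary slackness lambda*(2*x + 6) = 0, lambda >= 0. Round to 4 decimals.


Step 1: Try lambda = 0 (constraint inactive).
Stationarity: 2*5*x + 6 = 0
x* = -6/(2*5) = -0.6
Check constraint: 2*-0.6 = -1.2 >= -6 -- satisfied.
Step 2: Compute optimal value.
f(x*) = 5*(-0.6)^2 + 6*(-0.6) = -1.8


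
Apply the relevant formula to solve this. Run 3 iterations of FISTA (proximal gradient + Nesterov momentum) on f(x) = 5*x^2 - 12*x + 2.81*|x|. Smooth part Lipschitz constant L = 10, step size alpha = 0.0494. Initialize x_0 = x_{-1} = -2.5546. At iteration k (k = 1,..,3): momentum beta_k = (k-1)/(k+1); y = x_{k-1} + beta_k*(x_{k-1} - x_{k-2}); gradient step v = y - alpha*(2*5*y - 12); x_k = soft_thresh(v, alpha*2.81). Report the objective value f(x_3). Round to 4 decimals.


FISTA on f(x) = 5*x^2 - 12*x + 2.81*|x|
L = 10, alpha = 0.0494
Iteration 1: beta = 0.0, y = -2.5546 + 0.0*(-2.5546 + 2.5546) = -2.5546
  grad(y) = -37.546, v = y - alpha*grad = -0.6998
  prox(v) = soft_thresh(-0.6998, 0.1388) = -0.561
Iteration 2: beta = 0.3333, y = -0.561 + 0.3333*(-0.561 + 2.5546) = 0.1035
  grad(y) = -10.9648, v = y - alpha*grad = 0.6452
  prox(v) = soft_thresh(0.6452, 0.1388) = 0.5064
Iteration 3: beta = 0.5, y = 0.5064 + 0.5*(0.5064 + 0.561) = 1.0401
  grad(y) = -1.5995, v = y - alpha*grad = 1.1191
  prox(v) = soft_thresh(1.1191, 0.1388) = 0.9803
f(x_3) = 5*0.9803^2 - 12*0.9803 + 2.81*|0.9803| = -4.204


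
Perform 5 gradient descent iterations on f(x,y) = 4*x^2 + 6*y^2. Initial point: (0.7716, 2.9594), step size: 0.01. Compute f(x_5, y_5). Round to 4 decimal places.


Gradient descent on f(x,y) = 4*x^2 + 6*y^2.
Starting point: (0.7716, 2.9594), alpha = 0.01
Step 1: grad_x = 2*4*0.7716 = 6.1728, grad_y = 2*6*2.9594 = 35.5128
  x_1 = 0.7716 - 0.01*6.1728 = 0.7099
  y_1 = 2.9594 - 0.01*35.5128 = 2.6043
Step 2: grad_x = 2*4*0.7099 = 5.679, grad_y = 2*6*2.6043 = 31.2513
  x_2 = 0.7099 - 0.01*5.679 = 0.6531
  y_2 = 2.6043 - 0.01*31.2513 = 2.2918
Step 3: grad_x = 2*4*0.6531 = 5.2247, grad_y = 2*6*2.2918 = 27.5011
  x_3 = 0.6531 - 0.01*5.2247 = 0.6008
  y_3 = 2.2918 - 0.01*27.5011 = 2.0167
Step 4: grad_x = 2*4*0.6008 = 4.8067, grad_y = 2*6*2.0167 = 24.201
  x_4 = 0.6008 - 0.01*4.8067 = 0.5528
  y_4 = 2.0167 - 0.01*24.201 = 1.7747
Step 5: grad_x = 2*4*0.5528 = 4.4222, grad_y = 2*6*1.7747 = 21.2969
  x_5 = 0.5528 - 0.01*4.4222 = 0.5085
  y_5 = 1.7747 - 0.01*21.2969 = 1.5618
f(0.5085, 1.5618) = 4*0.5085^2 + 6*1.5618^2 = 15.6692


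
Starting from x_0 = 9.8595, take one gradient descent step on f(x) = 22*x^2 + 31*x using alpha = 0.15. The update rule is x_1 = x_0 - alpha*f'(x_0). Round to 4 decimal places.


We compute the gradient at x_0 and apply the update.
f'(x) = 44*x + 31
f'(9.8595) = 44*9.8595 + 31 = 464.818
x_1 = 9.8595 - 0.15*464.818 = -59.8632


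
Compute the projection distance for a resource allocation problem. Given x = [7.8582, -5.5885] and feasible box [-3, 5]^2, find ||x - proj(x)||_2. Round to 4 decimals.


Project each component onto [-3, 5].
clip(7.8582) = 5.0, clip(-5.5885) = -3.0
Projection = [5.0, -3.0]
Squared diffs: [8.1693, 6.7003]
Distance = sqrt(14.8696) = 3.8561


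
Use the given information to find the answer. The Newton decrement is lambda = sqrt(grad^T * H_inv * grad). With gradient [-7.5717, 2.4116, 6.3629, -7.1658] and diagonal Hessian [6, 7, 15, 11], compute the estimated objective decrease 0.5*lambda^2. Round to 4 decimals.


Step 1: H is diagonal, so H^(-1) * g = [-1.262, 0.3445, 0.4242, -0.6514].
Step 2: g^T H^(-1) g = sum_i g_i^2 / H_ii
  = (-7.5717)^2/6 + (2.4116)^2/7 + (6.3629)^2/15 + (-7.1658)^2/11
  = 9.5551 + 0.8308 + 2.6991 + 4.6681 = 17.7531
Step 3: Objective decrease = 0.5 * g^T H^(-1) g = 8.8765


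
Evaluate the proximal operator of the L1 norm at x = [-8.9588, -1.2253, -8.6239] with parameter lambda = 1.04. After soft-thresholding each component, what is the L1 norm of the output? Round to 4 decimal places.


Soft-thresholding with lambda = 1.04:
prox(-8.9588) = sign(-8.9588)*max(|-8.9588| - 1.04, 0) = -7.9188
prox(-1.2253) = sign(-1.2253)*max(|-1.2253| - 1.04, 0) = -0.1853
prox(-8.6239) = sign(-8.6239)*max(|-8.6239| - 1.04, 0) = -7.5839
prox(x) = [-7.9188, -0.1853, -7.5839]
||prox(x)||_1 = 7.9188 + 0.1853 + 7.5839 = 15.688


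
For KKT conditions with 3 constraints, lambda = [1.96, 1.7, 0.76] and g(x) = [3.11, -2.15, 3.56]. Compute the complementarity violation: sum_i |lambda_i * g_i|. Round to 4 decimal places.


KKT complementary slackness check:
lambda_1 * g_1 = 1.96 * 3.11 = 6.0956
lambda_2 * g_2 = 1.7 * -2.15 = -3.655
lambda_3 * g_3 = 0.76 * 3.56 = 2.7056
Total violation = 6.0956 + 3.655 + 2.7056 = 12.4562


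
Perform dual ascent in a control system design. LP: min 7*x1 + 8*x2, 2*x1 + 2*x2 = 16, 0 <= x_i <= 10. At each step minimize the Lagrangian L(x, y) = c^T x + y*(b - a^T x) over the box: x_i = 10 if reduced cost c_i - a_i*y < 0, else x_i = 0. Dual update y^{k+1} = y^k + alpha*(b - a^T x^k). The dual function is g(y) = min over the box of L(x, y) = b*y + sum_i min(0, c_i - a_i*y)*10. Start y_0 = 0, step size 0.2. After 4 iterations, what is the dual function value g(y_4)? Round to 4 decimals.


Dual ascent for LP: min 7*x1 + 8*x2, 2*x1 + 2*x2 = 16, 0 <= x_i <= 10
Step 1: y^k = 0.0, reduced costs: (7.0, 8.0)
  x^k = (0.0, 0.0), subgradient = b - a^T x = 16.0
  y^{k+1} = 0.0 + 0.2*16.0 = 3.2
Step 2: y^k = 3.2, reduced costs: (0.6, 1.6)
  x^k = (0.0, 0.0), subgradient = b - a^T x = 16.0
  y^{k+1} = 3.2 + 0.2*16.0 = 6.4
Step 3: y^k = 6.4, reduced costs: (-5.8, -4.8)
  x^k = (10.0, 10.0), subgradient = b - a^T x = -24.0
  y^{k+1} = 6.4 + 0.2*-24.0 = 1.6
Step 4: y^k = 1.6, reduced costs: (3.8, 4.8)
  x^k = (0.0, 0.0), subgradient = b - a^T x = 16.0
  y^{k+1} = 1.6 + 0.2*16.0 = 4.8
Dual objective at y_4 = 4.8: reduced costs (-2.6, -1.6), box minimizer x = (10.0, 10.0)
g(y_4) = b*y + (c1 - a1*y)*x1 + (c2 - a2*y)*x2 = 16*4.8 + (-2.6)*10.0 + (-1.6)*10.0 = 76.8 - 26.0 - 16.0 = 34.8


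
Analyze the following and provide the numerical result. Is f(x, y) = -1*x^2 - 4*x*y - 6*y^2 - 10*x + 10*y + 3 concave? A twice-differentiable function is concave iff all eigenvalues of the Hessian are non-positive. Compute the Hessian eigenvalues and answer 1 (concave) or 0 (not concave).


The Hessian of f(x,y) = -1*x^2 - 4*x*y - 6*y^2 - 10*x + 10*y + 3 is:
H = [[-2, -4], [-4, -12]]
Trace = -2 - 12 = -14
Determinant = -2*-12 - (-4)^2 = 8
Discriminant = (-14)^2 - 4*8 = 164.0
Eigenvalues: lambda_1 = -13.4031, lambda_2 = -0.5969
The function is concave.

1


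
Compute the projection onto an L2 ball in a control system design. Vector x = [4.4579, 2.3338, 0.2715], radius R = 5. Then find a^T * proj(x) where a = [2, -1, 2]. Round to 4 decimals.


Step 1: Compute ||x|| (intermediates to 6 decimals).
||x|| = sqrt(4.4579^2 + 2.3338^2 + 0.2715^2) = 5.039167
Step 2: Project.
Since ||x|| > R, scale = R/||x|| = 5/5.039167 = 0.992227, proj(x) = scale * x
proj(x) = [4.423249, 2.315659, 0.26939]
Step 3: Dot product.
a^T * proj(x) = 2*4.423249 - 1*2.315659 + 2*0.26939 = 7.0696


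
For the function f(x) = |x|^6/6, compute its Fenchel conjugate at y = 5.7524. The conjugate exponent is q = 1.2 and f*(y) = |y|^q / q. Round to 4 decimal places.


The conjugate exponent q satisfies 1/p + 1/q = 1.
p = 6, so q = 6/(6 - 1) = 1.2
|y|^q = 5.7524^1.2 = 8.1624
f*(5.7524) = 8.1624 / 1.2 = 6.802


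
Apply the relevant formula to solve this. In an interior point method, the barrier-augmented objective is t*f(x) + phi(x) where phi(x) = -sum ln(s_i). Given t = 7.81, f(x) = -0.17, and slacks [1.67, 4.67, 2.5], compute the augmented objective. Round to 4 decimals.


Step 1: Compute log-barrier.
ln values: [0.5128, 1.5412, 0.9163]
phi = -(0.5128 + 1.5412 + 0.9163) = -2.9703
Step 2: Compute augmented objective.
t*f(x) = 7.81*-0.17 = -1.3277
Total = -1.3277 - 2.9703 = -4.298


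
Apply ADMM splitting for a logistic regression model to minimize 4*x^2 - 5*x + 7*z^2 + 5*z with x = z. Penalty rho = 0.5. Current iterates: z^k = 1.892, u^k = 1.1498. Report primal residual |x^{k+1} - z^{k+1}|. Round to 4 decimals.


ADMM iteration with rho = 0.5, z^k = 1.892, u^k = 1.1498
Step 1: x-update.
Minimize 4*x^2 - 5*x + (0.5/2)*(x - 1.892 + 1.1498)^2
FOC: (2*4 + 0.5)*x = 5 + 0.5*(1.892 - 1.1498)
x^{k+1} = 0.6319
Step 2: z-update.
Minimize 7*z^2 + 5*z + (0.5/2)*(0.6319 - z + 1.1498)^2
FOC: (2*7 + 0.5)*z = -5 + 0.5*(0.6319 + 1.1498)
z^{k+1} = -0.2834
Step 3: u-update.
u^{k+1} = 1.1498 + 0.6319 + 0.2834 = 2.0651
Step 4: Primal residual = |0.6319 + 0.2834| = 0.9153


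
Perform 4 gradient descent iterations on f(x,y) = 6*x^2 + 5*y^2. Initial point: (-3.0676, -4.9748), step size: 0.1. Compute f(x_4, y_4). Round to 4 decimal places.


Gradient descent on f(x,y) = 6*x^2 + 5*y^2.
Starting point: (-3.0676, -4.9748), alpha = 0.1
Step 1: grad_x = 2*6*-3.0676 = -36.8112, grad_y = 2*5*-4.9748 = -49.748
  x_1 = -3.0676 - 0.1*-36.8112 = 0.6135
  y_1 = -4.9748 - 0.1*-49.748 = 0.0
Step 2: grad_x = 2*6*0.6135 = 7.3622, grad_y = 2*5*0.0 = 0.0
  x_2 = 0.6135 - 0.1*7.3622 = -0.1227
  y_2 = 0.0 - 0.1*0.0 = 0.0
Step 3: grad_x = 2*6*-0.1227 = -1.4724, grad_y = 2*5*0.0 = 0.0
  x_3 = -0.1227 - 0.1*-1.4724 = 0.0245
  y_3 = 0.0 - 0.1*0.0 = 0.0
Step 4: grad_x = 2*6*0.0245 = 0.2945, grad_y = 2*5*0.0 = 0.0
  x_4 = 0.0245 - 0.1*0.2945 = -0.0049
  y_4 = 0.0 - 0.1*0.0 = 0.0
f(-0.0049, 0.0) = 6*(-0.0049)^2 + 5*0.0^2 = 0.0001


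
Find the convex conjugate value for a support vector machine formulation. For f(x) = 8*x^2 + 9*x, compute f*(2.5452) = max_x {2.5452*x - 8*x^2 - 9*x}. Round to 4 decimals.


f*(y) = sup_x {y*x - a*x^2 - b*x} = sup_x {(y-b)*x - a*x^2}
FOC: (y - b) - 2a*x = 0 => x* = (y - b)/(2a)
x* = (2.5452 - 9)/(2*8) = -0.4034
f*(2.5452) = (y-b)^2/(4a) = (2.5452 - 9)^2/(4*8)
= 41.6644/32 = 1.302


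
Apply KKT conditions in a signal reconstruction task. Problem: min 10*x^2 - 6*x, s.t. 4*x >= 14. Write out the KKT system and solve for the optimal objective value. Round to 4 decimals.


Step 1: Try lambda = 0 (constraint inactive).
x_unc = 6/(2*10) = 0.3
Check: 4*0.3 = 1.2 < 14 -- violated!
Step 2: Constraint must be active: 4*x = 14
x* = 14/4 = 3.5
lambda = (2*10*3.5 - 6)/4 = 16.0
Step 3: Compute optimal value.
f(x*) = 10*3.5^2 - 6*3.5 = 101.5


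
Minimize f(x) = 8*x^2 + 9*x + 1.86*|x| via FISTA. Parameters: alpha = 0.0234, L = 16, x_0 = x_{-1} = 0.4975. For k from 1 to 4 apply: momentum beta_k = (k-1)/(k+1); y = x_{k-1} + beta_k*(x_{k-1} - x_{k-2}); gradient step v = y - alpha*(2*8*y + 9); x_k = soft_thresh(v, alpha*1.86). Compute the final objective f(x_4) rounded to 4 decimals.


FISTA on f(x) = 8*x^2 + 9*x + 1.86*|x|
L = 16, alpha = 0.0234
Iteration 1: beta = 0.0, y = 0.4975 + 0.0*(0.4975 - 0.4975) = 0.4975
  grad(y) = 16.96, v = y - alpha*grad = 0.1006
  prox(v) = soft_thresh(0.1006, 0.0435) = 0.0571
Iteration 2: beta = 0.3333, y = 0.0571 + 0.3333*(0.0571 - 0.4975) = -0.0897
  grad(y) = 7.5651, v = y - alpha*grad = -0.2667
  prox(v) = soft_thresh(-0.2667, 0.0435) = -0.2232
Iteration 3: beta = 0.5, y = -0.2232 + 0.5*(-0.2232 - 0.0571) = -0.3633
  grad(y) = 3.1867, v = y - alpha*grad = -0.4379
  prox(v) = soft_thresh(-0.4379, 0.0435) = -0.3944
Iteration 4: beta = 0.6, y = -0.3944 + 0.6*(-0.3944 + 0.2232) = -0.4971
  grad(y) = 1.0466, v = y - alpha*grad = -0.5216
  prox(v) = soft_thresh(-0.5216, 0.0435) = -0.4781
f(x_4) = 8*(-0.4781)^2 + 9*(-0.4781) + 1.86*|-0.4781| = -1.585


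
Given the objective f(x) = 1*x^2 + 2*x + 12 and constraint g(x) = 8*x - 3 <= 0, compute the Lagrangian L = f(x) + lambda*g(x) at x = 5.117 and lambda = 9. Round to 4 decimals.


Step 1: Evaluate f(x).
f(5.117) = 1*5.117^2 + 2*5.117 + 12 = 48.4177
Step 2: Evaluate g(x).
g(5.117) = 8*5.117 - 3 = 37.936
Step 3: Compute Lagrangian.
L = 48.4177 + 9*37.936 = 389.8417


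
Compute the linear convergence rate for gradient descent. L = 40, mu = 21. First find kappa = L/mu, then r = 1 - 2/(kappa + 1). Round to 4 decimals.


Step 1: Compute the condition number.
kappa = L/mu = 40/21 = 1.9048
Step 2: Compute the convergence rate.
r = 1 - 2/(kappa + 1) = 1 - 2*mu/(L + mu) = (L - mu)/(L + mu) = 19/61 = 0.3115


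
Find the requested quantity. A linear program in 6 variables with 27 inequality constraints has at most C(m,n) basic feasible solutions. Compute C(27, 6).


Each vertex corresponds to some choice of n active constraints out of m, so the number of vertices is at most C(m, n) = m! / (n!(m-n)!).
m = 27, n = 6
Numerator: 27 * 26 * 25 * 24 * 23 * 22
Denominator: 6! = 720
C(27, 6) = 296010


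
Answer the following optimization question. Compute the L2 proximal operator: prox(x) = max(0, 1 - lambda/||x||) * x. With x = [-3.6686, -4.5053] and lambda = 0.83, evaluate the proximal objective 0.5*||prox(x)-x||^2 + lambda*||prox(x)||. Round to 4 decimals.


Step 1: Compute ||x||.
||x|| = 5.81
Step 2: Compute scaling factor.
scale = max(0, 1 - 0.83/5.81) = 0.8571
Step 3: prox(x) = [-3.1445, -3.8617]
||prox(x)|| = 4.98
Step 4: Proximal objective.
0.5*||prox-x||^2 = 0.3445
lambda*||prox|| = 4.1334
Total = 4.4779


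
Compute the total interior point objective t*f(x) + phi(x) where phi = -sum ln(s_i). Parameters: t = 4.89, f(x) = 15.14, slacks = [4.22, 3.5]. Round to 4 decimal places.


Step 1: Compute log-barrier.
ln values: [1.4398, 1.2528]
phi = -(1.4398 + 1.2528) = -2.6926
Step 2: Compute augmented objective.
t*f(x) = 4.89*15.14 = 74.0346
Total = 74.0346 - 2.6926 = 71.342


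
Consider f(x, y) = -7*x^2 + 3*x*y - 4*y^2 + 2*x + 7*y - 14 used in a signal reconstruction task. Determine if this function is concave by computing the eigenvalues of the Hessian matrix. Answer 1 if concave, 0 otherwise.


The Hessian of f(x,y) = -7*x^2 + 3*x*y - 4*y^2 + 2*x + 7*y - 14 is:
H = [[-14, 3], [3, -8]]
Trace = -14 - 8 = -22
Determinant = -14*-8 - (3)^2 = 103
Discriminant = (-22)^2 - 4*103 = 72.0
Eigenvalues: lambda_1 = -15.2426, lambda_2 = -6.7574
The function is concave.

1


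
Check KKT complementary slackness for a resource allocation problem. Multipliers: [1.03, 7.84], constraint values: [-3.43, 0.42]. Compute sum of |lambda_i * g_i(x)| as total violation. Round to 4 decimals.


KKT complementary slackness check:
lambda_1 * g_1 = 1.03 * -3.43 = -3.5329
lambda_2 * g_2 = 7.84 * 0.42 = 3.2928
Total violation = 3.5329 + 3.2928 = 6.8257


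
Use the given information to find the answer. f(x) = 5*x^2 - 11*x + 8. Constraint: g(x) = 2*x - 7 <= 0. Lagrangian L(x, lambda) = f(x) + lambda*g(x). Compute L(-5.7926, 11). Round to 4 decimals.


Step 1: Evaluate f(x).
f(-5.7926) = 5*(-5.7926)^2 - 11*(-5.7926) + 8 = 239.4897
Step 2: Evaluate g(x).
g(-5.7926) = 2*-5.7926 - 7 = -18.5852
Step 3: Compute Lagrangian.
L = 239.4897 + 11*-18.5852 = 35.0525


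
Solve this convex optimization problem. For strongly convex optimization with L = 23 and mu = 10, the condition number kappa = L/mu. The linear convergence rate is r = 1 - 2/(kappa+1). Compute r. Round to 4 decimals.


Step 1: Compute the condition number.
kappa = L/mu = 23/10 = 2.3
Step 2: Compute the convergence rate.
r = 1 - 2/(kappa + 1) = 1 - 2*mu/(L + mu) = (L - mu)/(L + mu) = 13/33 = 0.3939


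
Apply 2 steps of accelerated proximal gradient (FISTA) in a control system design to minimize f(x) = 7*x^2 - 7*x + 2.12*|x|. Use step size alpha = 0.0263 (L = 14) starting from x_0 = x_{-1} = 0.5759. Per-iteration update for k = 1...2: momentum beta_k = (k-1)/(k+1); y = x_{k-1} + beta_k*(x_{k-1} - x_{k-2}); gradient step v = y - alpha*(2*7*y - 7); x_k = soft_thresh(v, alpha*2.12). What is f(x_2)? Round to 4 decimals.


FISTA on f(x) = 7*x^2 - 7*x + 2.12*|x|
L = 14, alpha = 0.0263
Iteration 1: beta = 0.0, y = 0.5759 + 0.0*(0.5759 - 0.5759) = 0.5759
  grad(y) = 1.0626, v = y - alpha*grad = 0.548
  prox(v) = soft_thresh(0.548, 0.0558) = 0.4922
Iteration 2: beta = 0.3333, y = 0.4922 + 0.3333*(0.4922 - 0.5759) = 0.4643
  grad(y) = -0.4998, v = y - alpha*grad = 0.4774
  prox(v) = soft_thresh(0.4774, 0.0558) = 0.4217
f(x_2) = 7*0.4217^2 - 7*0.4217 + 2.12*|0.4217| = -0.8131


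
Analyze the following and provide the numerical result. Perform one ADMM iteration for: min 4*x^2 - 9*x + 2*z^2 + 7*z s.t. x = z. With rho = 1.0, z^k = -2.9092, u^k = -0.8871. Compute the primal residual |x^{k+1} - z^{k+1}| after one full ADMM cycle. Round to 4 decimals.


ADMM iteration with rho = 1.0, z^k = -2.9092, u^k = -0.8871
Step 1: x-update.
Minimize 4*x^2 - 9*x + (1.0/2)*(x + 2.9092 - 0.8871)^2
FOC: (2*4 + 1.0)*x = 9 + 1.0*(-2.9092 + 0.8871)
x^{k+1} = 0.7753
Step 2: z-update.
Minimize 2*z^2 + 7*z + (1.0/2)*(0.7753 - z - 0.8871)^2
FOC: (2*2 + 1.0)*z = -7 + 1.0*(0.7753 - 0.8871)
z^{k+1} = -1.4224
Step 3: u-update.
u^{k+1} = -0.8871 + 0.7753 + 1.4224 = 1.3106
Step 4: Primal residual = |0.7753 + 1.4224| = 2.1977


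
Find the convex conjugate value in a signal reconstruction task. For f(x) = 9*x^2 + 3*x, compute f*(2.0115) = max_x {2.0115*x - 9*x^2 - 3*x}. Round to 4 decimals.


f*(y) = sup_x {y*x - a*x^2 - b*x} = sup_x {(y-b)*x - a*x^2}
FOC: (y - b) - 2a*x = 0 => x* = (y - b)/(2a)
x* = (2.0115 - 3)/(2*9) = -0.0549
f*(2.0115) = (y-b)^2/(4a) = (2.0115 - 3)^2/(4*9)
= 0.9771/36 = 0.0271


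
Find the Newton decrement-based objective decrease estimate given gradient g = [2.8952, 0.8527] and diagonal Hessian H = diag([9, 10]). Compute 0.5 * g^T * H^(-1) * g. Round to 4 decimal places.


Step 1: H is diagonal, so H^(-1) * g = [0.3217, 0.0853].
Step 2: g^T H^(-1) g = sum_i g_i^2 / H_ii
  = (2.8952)^2/9 + (0.8527)^2/10
  = 0.9314 + 0.0727 = 1.0041
Step 3: Objective decrease = 0.5 * g^T H^(-1) g = 0.502


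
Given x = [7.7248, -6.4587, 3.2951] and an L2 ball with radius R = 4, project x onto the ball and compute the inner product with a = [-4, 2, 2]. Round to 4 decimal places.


Step 1: Compute ||x|| (intermediates to 6 decimals).
||x|| = sqrt(7.7248^2 + (-6.4587)^2 + 3.2951^2) = 10.594575
Step 2: Project.
Since ||x|| > R, scale = R/||x|| = 4/10.594575 = 0.377552, proj(x) = scale * x
proj(x) = [2.916514, -2.438495, 1.244072]
Step 3: Dot product.
a^T * proj(x) = -4*2.916514 + 2*(-2.438495) + 2*1.244072 = -14.0549


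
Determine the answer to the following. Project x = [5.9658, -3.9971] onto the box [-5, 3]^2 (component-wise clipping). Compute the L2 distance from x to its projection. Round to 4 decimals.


Project each component onto [-5, 3].
clip(5.9658) = 3.0, clip(-3.9971) = -3.9971
Projection = [3.0, -3.9971]
Squared diffs: [8.796, 0.0]
Distance = sqrt(8.796) = 2.9658


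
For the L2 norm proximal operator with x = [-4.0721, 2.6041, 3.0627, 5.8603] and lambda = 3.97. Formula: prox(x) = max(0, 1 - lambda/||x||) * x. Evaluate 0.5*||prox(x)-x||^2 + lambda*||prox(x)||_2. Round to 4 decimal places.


Step 1: Compute ||x||.
||x|| = 8.1906
Step 2: Compute scaling factor.
scale = max(0, 1 - 3.97/8.1906) = 0.5153
Step 3: prox(x) = [-2.0984, 1.3419, 1.5782, 3.0198]
||prox(x)|| = 4.2206
Step 4: Proximal objective.
0.5*||prox-x||^2 = 7.8805
lambda*||prox|| = 16.7558
Total = 24.6364


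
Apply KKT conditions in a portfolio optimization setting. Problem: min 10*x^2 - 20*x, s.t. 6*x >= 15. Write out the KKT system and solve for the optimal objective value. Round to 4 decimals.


Step 1: Try lambda = 0 (constraint inactive).
x_unc = 20/(2*10) = 1.0
Check: 6*1.0 = 6.0 < 15 -- violated!
Step 2: Constraint must be active: 6*x = 15
x* = 15/6 = 2.5
lambda = (2*10*2.5 - 20)/6 = 5.0
Step 3: Compute optimal value.
f(x*) = 10*2.5^2 - 20*2.5 = 12.5


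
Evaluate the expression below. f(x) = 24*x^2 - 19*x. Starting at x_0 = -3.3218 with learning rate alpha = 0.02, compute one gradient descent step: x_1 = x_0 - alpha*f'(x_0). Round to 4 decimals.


We compute the gradient at x_0 and apply the update.
f'(x) = 48*x - 19
f'(-3.3218) = 48*-3.3218 - 19 = -178.4464
x_1 = -3.3218 - 0.02*-178.4464 = 0.2471


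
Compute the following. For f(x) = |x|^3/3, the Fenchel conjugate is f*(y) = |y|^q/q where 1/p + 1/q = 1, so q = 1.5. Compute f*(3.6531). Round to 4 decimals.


The conjugate exponent q satisfies 1/p + 1/q = 1.
p = 3, so q = 3/(3 - 1) = 1.5
|y|^q = 3.6531^1.5 = 6.9822
f*(3.6531) = 6.9822 / 1.5 = 4.6548
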